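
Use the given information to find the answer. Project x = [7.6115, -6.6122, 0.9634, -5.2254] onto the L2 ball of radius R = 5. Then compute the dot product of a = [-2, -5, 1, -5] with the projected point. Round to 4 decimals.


Step 1: Compute ||x|| (intermediates to 6 decimals).
||x|| = sqrt(7.6115^2 + (-6.6122)^2 + 0.9634^2 + (-5.2254)^2) = 11.396888
Step 2: Project.
Since ||x|| > R, scale = R/||x|| = 5/11.396888 = 0.438716, proj(x) = scale * x
proj(x) = [3.339287, -2.900878, 0.422659, -2.292467]
Step 3: Dot product.
a^T * proj(x) = -2*3.339287 - 5*(-2.900878) + 1*0.422659 - 5*(-2.292467) = 19.7108


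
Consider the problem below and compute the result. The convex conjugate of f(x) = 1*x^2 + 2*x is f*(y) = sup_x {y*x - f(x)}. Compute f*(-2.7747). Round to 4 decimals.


f*(y) = sup_x {y*x - a*x^2 - b*x} = sup_x {(y-b)*x - a*x^2}
FOC: (y - b) - 2a*x = 0 => x* = (y - b)/(2a)
x* = (-2.7747 - 2)/(2*1) = -2.3874
f*(-2.7747) = (y-b)^2/(4a) = (-2.7747 - 2)^2/(4*1)
= 22.7978/4 = 5.6994


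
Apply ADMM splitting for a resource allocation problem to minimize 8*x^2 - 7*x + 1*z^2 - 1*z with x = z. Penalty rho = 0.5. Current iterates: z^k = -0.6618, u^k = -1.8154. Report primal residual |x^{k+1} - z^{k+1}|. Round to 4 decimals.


ADMM iteration with rho = 0.5, z^k = -0.6618, u^k = -1.8154
Step 1: x-update.
Minimize 8*x^2 - 7*x + (0.5/2)*(x + 0.6618 - 1.8154)^2
FOC: (2*8 + 0.5)*x = 7 + 0.5*(-0.6618 + 1.8154)
x^{k+1} = 0.4592
Step 2: z-update.
Minimize 1*z^2 - 1*z + (0.5/2)*(0.4592 - z - 1.8154)^2
FOC: (2*1 + 0.5)*z = 1 + 0.5*(0.4592 - 1.8154)
z^{k+1} = 0.1288
Step 3: u-update.
u^{k+1} = -1.8154 + 0.4592 - 0.1288 = -1.485
Step 4: Primal residual = |0.4592 - 0.1288| = 0.3304


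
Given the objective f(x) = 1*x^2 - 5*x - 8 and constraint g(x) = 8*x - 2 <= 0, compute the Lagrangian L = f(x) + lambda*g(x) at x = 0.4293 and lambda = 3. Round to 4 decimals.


Step 1: Evaluate f(x).
f(0.4293) = 1*0.4293^2 - 5*0.4293 - 8 = -9.9622
Step 2: Evaluate g(x).
g(0.4293) = 8*0.4293 - 2 = 1.4344
Step 3: Compute Lagrangian.
L = -9.9622 + 3*1.4344 = -5.659


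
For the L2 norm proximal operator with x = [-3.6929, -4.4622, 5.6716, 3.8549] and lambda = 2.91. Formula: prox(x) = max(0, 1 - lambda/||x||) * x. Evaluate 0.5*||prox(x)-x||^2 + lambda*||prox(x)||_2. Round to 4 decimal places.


Step 1: Compute ||x||.
||x|| = 8.9764
Step 2: Compute scaling factor.
scale = max(0, 1 - 2.91/8.9764) = 0.6758
Step 3: prox(x) = [-2.4957, -3.0156, 3.833, 2.6052]
||prox(x)|| = 6.0664
Step 4: Proximal objective.
0.5*||prox-x||^2 = 4.2341
lambda*||prox|| = 17.6532
Total = 21.8873


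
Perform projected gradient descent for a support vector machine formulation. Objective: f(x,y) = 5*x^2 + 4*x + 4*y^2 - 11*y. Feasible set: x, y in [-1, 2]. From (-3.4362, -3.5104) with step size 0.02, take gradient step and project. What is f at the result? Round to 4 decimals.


Step 1: Compute gradient at (-3.4362, -3.5104).
grad_x = 2*5*-3.4362 + 4 = -30.362
grad_y = 2*4*-3.5104 - 11 = -39.0832
Step 2: Gradient step.
x_raw = -3.4362 - 0.02*-30.362 = -2.829
y_raw = -3.5104 - 0.02*-39.0832 = -2.7287
Step 3: Project onto [-1, 2].
x_proj = clip(-2.829) = -1.0
y_proj = clip(-2.7287) = -1.0
Step 4: Evaluate f.
f(-1.0, -1.0) = 16.0


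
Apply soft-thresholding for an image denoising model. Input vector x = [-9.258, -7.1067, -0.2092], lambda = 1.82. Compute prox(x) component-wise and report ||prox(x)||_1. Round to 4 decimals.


Soft-thresholding with lambda = 1.82:
prox(-9.258) = sign(-9.258)*max(|-9.258| - 1.82, 0) = -7.438
prox(-7.1067) = sign(-7.1067)*max(|-7.1067| - 1.82, 0) = -5.2867
prox(-0.2092) = sign(-0.2092)*max(|-0.2092| - 1.82, 0) = 0.0
prox(x) = [-7.438, -5.2867, 0.0]
||prox(x)||_1 = 7.438 + 5.2867 + 0.0 = 12.7247


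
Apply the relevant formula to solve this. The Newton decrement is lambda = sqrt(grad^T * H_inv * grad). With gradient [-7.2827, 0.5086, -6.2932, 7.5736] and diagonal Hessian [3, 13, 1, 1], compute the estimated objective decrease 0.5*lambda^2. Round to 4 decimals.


Step 1: H is diagonal, so H^(-1) * g = [-2.4276, 0.0391, -6.2932, 7.5736].
Step 2: g^T H^(-1) g = sum_i g_i^2 / H_ii
  = (-7.2827)^2/3 + (0.5086)^2/13 + (-6.2932)^2/1 + (7.5736)^2/1
  = 17.6792 + 0.0199 + 39.6044 + 57.3594 = 114.6629
Step 3: Objective decrease = 0.5 * g^T H^(-1) g = 57.3315


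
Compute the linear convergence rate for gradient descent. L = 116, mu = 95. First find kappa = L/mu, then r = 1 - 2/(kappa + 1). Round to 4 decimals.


Step 1: Compute the condition number.
kappa = L/mu = 116/95 = 1.2211
Step 2: Compute the convergence rate.
r = 1 - 2/(kappa + 1) = 1 - 2*mu/(L + mu) = (L - mu)/(L + mu) = 21/211 = 0.0995


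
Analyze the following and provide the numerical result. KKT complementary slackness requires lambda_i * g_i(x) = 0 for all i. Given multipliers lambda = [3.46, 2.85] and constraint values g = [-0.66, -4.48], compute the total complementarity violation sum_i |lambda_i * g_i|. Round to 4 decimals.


KKT complementary slackness check:
lambda_1 * g_1 = 3.46 * -0.66 = -2.2836
lambda_2 * g_2 = 2.85 * -4.48 = -12.768
Total violation = 2.2836 + 12.768 = 15.0516


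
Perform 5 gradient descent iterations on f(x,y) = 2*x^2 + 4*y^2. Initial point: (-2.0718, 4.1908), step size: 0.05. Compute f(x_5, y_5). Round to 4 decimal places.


Gradient descent on f(x,y) = 2*x^2 + 4*y^2.
Starting point: (-2.0718, 4.1908), alpha = 0.05
Step 1: grad_x = 2*2*-2.0718 = -8.2872, grad_y = 2*4*4.1908 = 33.5264
  x_1 = -2.0718 - 0.05*-8.2872 = -1.6574
  y_1 = 4.1908 - 0.05*33.5264 = 2.5145
Step 2: grad_x = 2*2*-1.6574 = -6.6298, grad_y = 2*4*2.5145 = 20.1158
  x_2 = -1.6574 - 0.05*-6.6298 = -1.326
  y_2 = 2.5145 - 0.05*20.1158 = 1.5087
Step 3: grad_x = 2*2*-1.326 = -5.3038, grad_y = 2*4*1.5087 = 12.0695
  x_3 = -1.326 - 0.05*-5.3038 = -1.0608
  y_3 = 1.5087 - 0.05*12.0695 = 0.9052
Step 4: grad_x = 2*2*-1.0608 = -4.243, grad_y = 2*4*0.9052 = 7.2417
  x_4 = -1.0608 - 0.05*-4.243 = -0.8486
  y_4 = 0.9052 - 0.05*7.2417 = 0.5431
Step 5: grad_x = 2*2*-0.8486 = -3.3944, grad_y = 2*4*0.5431 = 4.345
  x_5 = -0.8486 - 0.05*-3.3944 = -0.6789
  y_5 = 0.5431 - 0.05*4.345 = 0.3259
f(-0.6789, 0.3259) = 2*(-0.6789)^2 + 4*0.3259^2 = 1.3466


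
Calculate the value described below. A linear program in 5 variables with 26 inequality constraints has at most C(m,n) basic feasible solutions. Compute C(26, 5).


Each vertex corresponds to some choice of n active constraints out of m, so the number of vertices is at most C(m, n) = m! / (n!(m-n)!).
m = 26, n = 5
Numerator: 26 * 25 * 24 * 23 * 22
Denominator: 5! = 120
C(26, 5) = 65780


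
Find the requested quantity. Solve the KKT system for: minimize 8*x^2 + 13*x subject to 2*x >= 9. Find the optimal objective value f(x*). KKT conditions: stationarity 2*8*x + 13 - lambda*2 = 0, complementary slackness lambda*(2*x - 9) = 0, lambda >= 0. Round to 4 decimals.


Step 1: Try lambda = 0 (constraint inactive).
x_unc = -13/(2*8) = -0.8125
Check: 2*-0.8125 = -1.625 < 9 -- violated!
Step 2: Constraint must be active: 2*x = 9
x* = 9/2 = 4.5
lambda = (2*8*4.5 + 13)/2 = 42.5
Step 3: Compute optimal value.
f(x*) = 8*4.5^2 + 13*4.5 = 220.5


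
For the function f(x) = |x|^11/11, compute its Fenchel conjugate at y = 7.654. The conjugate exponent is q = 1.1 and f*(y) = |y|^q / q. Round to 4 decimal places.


The conjugate exponent q satisfies 1/p + 1/q = 1.
p = 11, so q = 11/(11 - 1) = 1.1
|y|^q = 7.654^1.1 = 9.3816
f*(7.654) = 9.3816 / 1.1 = 8.5287


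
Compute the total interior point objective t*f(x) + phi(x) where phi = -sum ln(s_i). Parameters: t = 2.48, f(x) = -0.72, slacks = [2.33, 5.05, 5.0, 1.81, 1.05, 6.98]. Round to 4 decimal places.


Step 1: Compute log-barrier.
ln values: [0.8459, 1.6194, 1.6094, 0.5933, 0.0488, 1.943]
phi = -(0.8459 + 1.6194 + 1.6094 + 0.5933 + 0.0488 + 1.943) = -6.6599
Step 2: Compute augmented objective.
t*f(x) = 2.48*-0.72 = -1.7856
Total = -1.7856 - 6.6599 = -8.4455


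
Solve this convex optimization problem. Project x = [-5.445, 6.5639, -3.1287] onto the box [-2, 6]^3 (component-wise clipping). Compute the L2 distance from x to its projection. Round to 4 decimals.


Project each component onto [-2, 6].
clip(-5.445) = -2.0, clip(6.5639) = 6.0, clip(-3.1287) = -2.0
Projection = [-2.0, 6.0, -2.0]
Squared diffs: [11.868, 0.318, 1.274]
Distance = sqrt(13.46) = 3.6688


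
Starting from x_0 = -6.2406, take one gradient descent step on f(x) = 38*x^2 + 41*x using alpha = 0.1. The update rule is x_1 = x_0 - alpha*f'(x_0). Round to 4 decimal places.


We compute the gradient at x_0 and apply the update.
f'(x) = 76*x + 41
f'(-6.2406) = 76*-6.2406 + 41 = -433.2856
x_1 = -6.2406 - 0.1*-433.2856 = 37.088


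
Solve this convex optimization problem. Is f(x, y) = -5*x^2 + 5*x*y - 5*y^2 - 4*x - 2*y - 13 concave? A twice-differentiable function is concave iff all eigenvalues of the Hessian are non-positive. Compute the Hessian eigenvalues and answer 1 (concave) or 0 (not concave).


The Hessian of f(x,y) = -5*x^2 + 5*x*y - 5*y^2 - 4*x - 2*y - 13 is:
H = [[-10, 5], [5, -10]]
Trace = -10 - 10 = -20
Determinant = -10*-10 - (5)^2 = 75
Discriminant = (-20)^2 - 4*75 = 100.0
Eigenvalues: lambda_1 = -15.0, lambda_2 = -5.0
The function is concave.

1


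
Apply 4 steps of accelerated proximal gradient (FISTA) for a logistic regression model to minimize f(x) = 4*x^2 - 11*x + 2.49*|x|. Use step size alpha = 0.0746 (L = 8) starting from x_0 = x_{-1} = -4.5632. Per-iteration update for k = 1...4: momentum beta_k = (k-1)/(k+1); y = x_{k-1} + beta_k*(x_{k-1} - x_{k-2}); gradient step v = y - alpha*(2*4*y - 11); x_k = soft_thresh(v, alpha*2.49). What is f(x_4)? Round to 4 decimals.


FISTA on f(x) = 4*x^2 - 11*x + 2.49*|x|
L = 8, alpha = 0.0746
Iteration 1: beta = 0.0, y = -4.5632 + 0.0*(-4.5632 + 4.5632) = -4.5632
  grad(y) = -47.5056, v = y - alpha*grad = -1.0193
  prox(v) = soft_thresh(-1.0193, 0.1858) = -0.8335
Iteration 2: beta = 0.3333, y = -0.8335 + 0.3333*(-0.8335 + 4.5632) = 0.4097
  grad(y) = -7.7224, v = y - alpha*grad = 0.9858
  prox(v) = soft_thresh(0.9858, 0.1858) = 0.8
Iteration 3: beta = 0.5, y = 0.8 + 0.5*(0.8 + 0.8335) = 1.6168
  grad(y) = 1.9345, v = y - alpha*grad = 1.4725
  prox(v) = soft_thresh(1.4725, 0.1858) = 1.2867
Iteration 4: beta = 0.6, y = 1.2867 + 0.6*(1.2867 - 0.8) = 1.5788
  grad(y) = 1.6302, v = y - alpha*grad = 1.4572
  prox(v) = soft_thresh(1.4572, 0.1858) = 1.2714
f(x_4) = 4*1.2714^2 - 11*1.2714 + 2.49*|1.2714| = -4.3538


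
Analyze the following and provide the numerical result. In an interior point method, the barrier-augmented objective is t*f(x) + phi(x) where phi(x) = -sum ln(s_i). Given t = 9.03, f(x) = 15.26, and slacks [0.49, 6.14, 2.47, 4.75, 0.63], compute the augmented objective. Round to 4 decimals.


Step 1: Compute log-barrier.
ln values: [-0.7133, 1.8148, 0.9042, 1.5581, -0.462]
phi = -(-0.7133 + 1.8148 + 0.9042 + 1.5581 - 0.462) = -3.1018
Step 2: Compute augmented objective.
t*f(x) = 9.03*15.26 = 137.7978
Total = 137.7978 - 3.1018 = 134.696


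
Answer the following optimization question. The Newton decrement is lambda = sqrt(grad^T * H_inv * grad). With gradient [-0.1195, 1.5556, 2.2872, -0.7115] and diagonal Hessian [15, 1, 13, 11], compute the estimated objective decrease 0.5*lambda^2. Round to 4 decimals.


Step 1: H is diagonal, so H^(-1) * g = [-0.008, 1.5556, 0.1759, -0.0647].
Step 2: g^T H^(-1) g = sum_i g_i^2 / H_ii
  = (-0.1195)^2/15 + (1.5556)^2/1 + (2.2872)^2/13 + (-0.7115)^2/11
  = 0.001 + 2.4199 + 0.4024 + 0.046 = 2.8693
Step 3: Objective decrease = 0.5 * g^T H^(-1) g = 1.4346


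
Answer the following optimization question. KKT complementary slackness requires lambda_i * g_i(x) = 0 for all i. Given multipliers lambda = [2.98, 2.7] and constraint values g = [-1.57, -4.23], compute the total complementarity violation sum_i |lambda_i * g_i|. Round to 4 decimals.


KKT complementary slackness check:
lambda_1 * g_1 = 2.98 * -1.57 = -4.6786
lambda_2 * g_2 = 2.7 * -4.23 = -11.421
Total violation = 4.6786 + 11.421 = 16.0996


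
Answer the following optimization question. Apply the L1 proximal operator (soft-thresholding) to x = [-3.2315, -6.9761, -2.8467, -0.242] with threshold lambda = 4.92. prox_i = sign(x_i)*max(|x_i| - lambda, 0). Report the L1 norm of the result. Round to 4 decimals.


Soft-thresholding with lambda = 4.92:
prox(-3.2315) = sign(-3.2315)*max(|-3.2315| - 4.92, 0) = 0.0
prox(-6.9761) = sign(-6.9761)*max(|-6.9761| - 4.92, 0) = -2.0561
prox(-2.8467) = sign(-2.8467)*max(|-2.8467| - 4.92, 0) = 0.0
prox(-0.242) = sign(-0.242)*max(|-0.242| - 4.92, 0) = 0.0
prox(x) = [0.0, -2.0561, 0.0, 0.0]
||prox(x)||_1 = 0.0 + 2.0561 + 0.0 + 0.0 = 2.0561


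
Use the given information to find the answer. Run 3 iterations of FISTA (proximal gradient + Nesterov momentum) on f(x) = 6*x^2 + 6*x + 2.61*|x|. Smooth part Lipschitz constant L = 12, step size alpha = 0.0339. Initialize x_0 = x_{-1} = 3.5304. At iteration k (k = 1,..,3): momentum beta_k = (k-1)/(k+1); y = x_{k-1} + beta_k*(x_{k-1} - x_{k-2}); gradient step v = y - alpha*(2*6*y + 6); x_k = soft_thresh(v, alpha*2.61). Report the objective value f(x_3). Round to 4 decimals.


FISTA on f(x) = 6*x^2 + 6*x + 2.61*|x|
L = 12, alpha = 0.0339
Iteration 1: beta = 0.0, y = 3.5304 + 0.0*(3.5304 - 3.5304) = 3.5304
  grad(y) = 48.3648, v = y - alpha*grad = 1.8908
  prox(v) = soft_thresh(1.8908, 0.0885) = 1.8024
Iteration 2: beta = 0.3333, y = 1.8024 + 0.3333*(1.8024 - 3.5304) = 1.2263
  grad(y) = 20.7161, v = y - alpha*grad = 0.5241
  prox(v) = soft_thresh(0.5241, 0.0885) = 0.4356
Iteration 3: beta = 0.5, y = 0.4356 + 0.5*(0.4356 - 1.8024) = -0.2478
  grad(y) = 3.0264, v = y - alpha*grad = -0.3504
  prox(v) = soft_thresh(-0.3504, 0.0885) = -0.2619
f(x_3) = 6*(-0.2619)^2 + 6*(-0.2619) + 2.61*|-0.2619| = -0.4763


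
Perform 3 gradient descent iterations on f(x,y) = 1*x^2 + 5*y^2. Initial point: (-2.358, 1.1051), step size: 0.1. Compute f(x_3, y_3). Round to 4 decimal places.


Gradient descent on f(x,y) = 1*x^2 + 5*y^2.
Starting point: (-2.358, 1.1051), alpha = 0.1
Step 1: grad_x = 2*1*-2.358 = -4.716, grad_y = 2*5*1.1051 = 11.051
  x_1 = -2.358 - 0.1*-4.716 = -1.8864
  y_1 = 1.1051 - 0.1*11.051 = 0.0
Step 2: grad_x = 2*1*-1.8864 = -3.7728, grad_y = 2*5*0.0 = 0.0
  x_2 = -1.8864 - 0.1*-3.7728 = -1.5091
  y_2 = 0.0 - 0.1*0.0 = 0.0
Step 3: grad_x = 2*1*-1.5091 = -3.0182, grad_y = 2*5*0.0 = 0.0
  x_3 = -1.5091 - 0.1*-3.0182 = -1.2073
  y_3 = 0.0 - 0.1*0.0 = 0.0
f(-1.2073, 0.0) = 1*(-1.2073)^2 + 5*0.0^2 = 1.4576


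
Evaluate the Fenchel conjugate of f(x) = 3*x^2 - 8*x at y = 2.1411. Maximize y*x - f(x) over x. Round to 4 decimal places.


f*(y) = sup_x {y*x - a*x^2 - b*x} = sup_x {(y-b)*x - a*x^2}
FOC: (y - b) - 2a*x = 0 => x* = (y - b)/(2a)
x* = (2.1411 + 8)/(2*3) = 1.6902
f*(2.1411) = (y-b)^2/(4a) = (2.1411 + 8)^2/(4*3)
= 102.8419/12 = 8.5702


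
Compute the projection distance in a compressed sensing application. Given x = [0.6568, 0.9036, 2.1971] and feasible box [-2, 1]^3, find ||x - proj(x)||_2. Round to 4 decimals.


Project each component onto [-2, 1].
clip(0.6568) = 0.6568, clip(0.9036) = 0.9036, clip(2.1971) = 1.0
Projection = [0.6568, 0.9036, 1.0]
Squared diffs: [0.0, 0.0, 1.433]
Distance = sqrt(1.433) = 1.1971


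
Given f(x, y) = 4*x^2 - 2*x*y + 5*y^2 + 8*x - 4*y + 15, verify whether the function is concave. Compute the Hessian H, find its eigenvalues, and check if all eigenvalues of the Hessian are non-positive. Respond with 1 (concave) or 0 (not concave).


The Hessian of f(x,y) = 4*x^2 - 2*x*y + 5*y^2 + 8*x - 4*y + 15 is:
H = [[8, -2], [-2, 10]]
Trace = 8 + 10 = 18
Determinant = 8*10 - (-2)^2 = 76
Discriminant = (18)^2 - 4*76 = 20.0
Eigenvalues: lambda_1 = 6.7639, lambda_2 = 11.2361
The function is not concave.

0


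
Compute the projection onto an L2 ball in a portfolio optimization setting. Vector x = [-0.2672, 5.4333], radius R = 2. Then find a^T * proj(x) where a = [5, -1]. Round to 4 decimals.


Step 1: Compute ||x|| (intermediates to 6 decimals).
||x|| = sqrt((-0.2672)^2 + 5.4333^2) = 5.439866
Step 2: Project.
Since ||x|| > R, scale = R/||x|| = 2/5.439866 = 0.367656, proj(x) = scale * x
proj(x) = [-0.098238, 1.997585]
Step 3: Dot product.
a^T * proj(x) = 5*(-0.098238) - 1*1.997585 = -2.4888


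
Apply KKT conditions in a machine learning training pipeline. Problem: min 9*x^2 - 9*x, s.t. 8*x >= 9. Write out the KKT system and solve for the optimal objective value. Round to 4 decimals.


Step 1: Try lambda = 0 (constraint inactive).
x_unc = 9/(2*9) = 0.5
Check: 8*0.5 = 4.0 < 9 -- violated!
Step 2: Constraint must be active: 8*x = 9
x* = 9/8 = 1.125
lambda = (2*9*1.125 - 9)/8 = 1.4063
Step 3: Compute optimal value.
f(x*) = 9*1.125^2 - 9*1.125 = 1.2656


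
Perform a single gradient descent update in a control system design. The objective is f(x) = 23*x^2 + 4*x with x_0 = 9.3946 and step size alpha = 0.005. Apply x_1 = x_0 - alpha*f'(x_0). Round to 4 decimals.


We compute the gradient at x_0 and apply the update.
f'(x) = 46*x + 4
f'(9.3946) = 46*9.3946 + 4 = 436.1516
x_1 = 9.3946 - 0.005*436.1516 = 7.2138


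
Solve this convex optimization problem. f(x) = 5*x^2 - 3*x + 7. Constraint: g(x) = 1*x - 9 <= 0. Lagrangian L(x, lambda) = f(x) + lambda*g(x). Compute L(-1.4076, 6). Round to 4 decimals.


Step 1: Evaluate f(x).
f(-1.4076) = 5*(-1.4076)^2 - 3*(-1.4076) + 7 = 21.1295
Step 2: Evaluate g(x).
g(-1.4076) = 1*-1.4076 - 9 = -10.4076
Step 3: Compute Lagrangian.
L = 21.1295 + 6*-10.4076 = -41.3161


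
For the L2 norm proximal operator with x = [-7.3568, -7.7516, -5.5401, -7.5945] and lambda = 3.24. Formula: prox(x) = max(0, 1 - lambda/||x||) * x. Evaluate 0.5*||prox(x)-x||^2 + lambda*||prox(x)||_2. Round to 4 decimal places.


Step 1: Compute ||x||.
||x|| = 14.233
Step 2: Compute scaling factor.
scale = max(0, 1 - 3.24/14.233) = 0.7724
Step 3: prox(x) = [-5.6821, -5.987, -4.279, -5.8657]
||prox(x)|| = 10.993
Step 4: Proximal objective.
0.5*||prox-x||^2 = 5.2488
lambda*||prox|| = 35.6173
Total = 40.8662


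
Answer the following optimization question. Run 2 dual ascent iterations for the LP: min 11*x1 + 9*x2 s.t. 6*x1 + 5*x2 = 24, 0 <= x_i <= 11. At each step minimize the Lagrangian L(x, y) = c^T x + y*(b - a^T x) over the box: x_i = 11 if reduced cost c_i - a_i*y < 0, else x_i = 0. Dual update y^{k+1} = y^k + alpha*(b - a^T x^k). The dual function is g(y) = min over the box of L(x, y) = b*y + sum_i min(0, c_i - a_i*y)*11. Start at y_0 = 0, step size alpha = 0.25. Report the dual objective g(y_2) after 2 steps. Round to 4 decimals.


Dual ascent for LP: min 11*x1 + 9*x2, 6*x1 + 5*x2 = 24, 0 <= x_i <= 11
Step 1: y^k = 0.0, reduced costs: (11.0, 9.0)
  x^k = (0.0, 0.0), subgradient = b - a^T x = 24.0
  y^{k+1} = 0.0 + 0.25*24.0 = 6.0
Step 2: y^k = 6.0, reduced costs: (-25.0, -21.0)
  x^k = (11.0, 11.0), subgradient = b - a^T x = -97.0
  y^{k+1} = 6.0 + 0.25*-97.0 = -18.25
Dual objective at y_2 = -18.25: reduced costs (120.5, 100.25), box minimizer x = (0.0, 0.0)
g(y_2) = b*y + (c1 - a1*y)*x1 + (c2 - a2*y)*x2 = 24*(-18.25) + 120.5*0.0 + 100.25*0.0 = -438.0 + 0.0 + 0.0 = -438.0


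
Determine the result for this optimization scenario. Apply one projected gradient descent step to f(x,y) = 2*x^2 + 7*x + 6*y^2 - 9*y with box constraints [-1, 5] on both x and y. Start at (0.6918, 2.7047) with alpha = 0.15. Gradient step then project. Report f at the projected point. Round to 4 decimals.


Step 1: Compute gradient at (0.6918, 2.7047).
grad_x = 2*2*0.6918 + 7 = 9.7672
grad_y = 2*6*2.7047 - 9 = 23.4564
Step 2: Gradient step.
x_raw = 0.6918 - 0.15*9.7672 = -0.7733
y_raw = 2.7047 - 0.15*23.4564 = -0.8138
Step 3: Project onto [-1, 5].
x_proj = clip(-0.7733) = -0.7733
y_proj = clip(-0.8138) = -0.8138
Step 4: Evaluate f.
f(-0.7733, -0.8138) = 7.08


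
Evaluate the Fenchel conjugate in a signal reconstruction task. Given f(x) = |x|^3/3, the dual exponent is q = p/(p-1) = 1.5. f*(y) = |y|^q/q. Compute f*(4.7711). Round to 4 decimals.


The conjugate exponent q satisfies 1/p + 1/q = 1.
p = 3, so q = 3/(3 - 1) = 1.5
|y|^q = 4.7711^1.5 = 10.4214
f*(4.7711) = 10.4214 / 1.5 = 6.9476


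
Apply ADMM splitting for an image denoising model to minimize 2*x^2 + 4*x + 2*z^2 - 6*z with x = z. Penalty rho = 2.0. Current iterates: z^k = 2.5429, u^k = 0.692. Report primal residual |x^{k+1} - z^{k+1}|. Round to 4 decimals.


ADMM iteration with rho = 2.0, z^k = 2.5429, u^k = 0.692
Step 1: x-update.
Minimize 2*x^2 + 4*x + (2.0/2)*(x - 2.5429 + 0.692)^2
FOC: (2*2 + 2.0)*x = -4 + 2.0*(2.5429 - 0.692)
x^{k+1} = -0.0497
Step 2: z-update.
Minimize 2*z^2 - 6*z + (2.0/2)*(-0.0497 - z + 0.692)^2
FOC: (2*2 + 2.0)*z = 6 + 2.0*(-0.0497 + 0.692)
z^{k+1} = 1.2141
Step 3: u-update.
u^{k+1} = 0.692 - 0.0497 - 1.2141 = -0.5718
Step 4: Primal residual = |-0.0497 - 1.2141| = 1.2638


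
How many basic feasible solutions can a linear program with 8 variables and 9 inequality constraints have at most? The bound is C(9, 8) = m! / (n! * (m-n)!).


Each vertex corresponds to some choice of n active constraints out of m, so the number of vertices is at most C(m, n) = m! / (n!(m-n)!).
m = 9, n = 8
Numerator: 9 * 8 * 7 * 6 * 5 * 4 * 3 * 2
Denominator: 8! = 40320
C(9, 8) = 9


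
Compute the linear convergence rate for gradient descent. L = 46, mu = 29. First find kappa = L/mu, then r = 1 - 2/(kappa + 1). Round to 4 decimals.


Step 1: Compute the condition number.
kappa = L/mu = 46/29 = 1.5862
Step 2: Compute the convergence rate.
r = 1 - 2/(kappa + 1) = 1 - 2*mu/(L + mu) = (L - mu)/(L + mu) = 17/75 = 0.2267


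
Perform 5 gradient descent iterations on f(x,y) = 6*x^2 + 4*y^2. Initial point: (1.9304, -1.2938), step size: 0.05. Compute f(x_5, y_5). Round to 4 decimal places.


Gradient descent on f(x,y) = 6*x^2 + 4*y^2.
Starting point: (1.9304, -1.2938), alpha = 0.05
Step 1: grad_x = 2*6*1.9304 = 23.1648, grad_y = 2*4*-1.2938 = -10.3504
  x_1 = 1.9304 - 0.05*23.1648 = 0.7722
  y_1 = -1.2938 - 0.05*-10.3504 = -0.7763
Step 2: grad_x = 2*6*0.7722 = 9.2659, grad_y = 2*4*-0.7763 = -6.2102
  x_2 = 0.7722 - 0.05*9.2659 = 0.3089
  y_2 = -0.7763 - 0.05*-6.2102 = -0.4658
Step 3: grad_x = 2*6*0.3089 = 3.7064, grad_y = 2*4*-0.4658 = -3.7261
  x_3 = 0.3089 - 0.05*3.7064 = 0.1235
  y_3 = -0.4658 - 0.05*-3.7261 = -0.2795
Step 4: grad_x = 2*6*0.1235 = 1.4825, grad_y = 2*4*-0.2795 = -2.2357
  x_4 = 0.1235 - 0.05*1.4825 = 0.0494
  y_4 = -0.2795 - 0.05*-2.2357 = -0.1677
Step 5: grad_x = 2*6*0.0494 = 0.593, grad_y = 2*4*-0.1677 = -1.3414
  x_5 = 0.0494 - 0.05*0.593 = 0.0198
  y_5 = -0.1677 - 0.05*-1.3414 = -0.1006
f(0.0198, -0.1006) = 6*0.0198^2 + 4*(-0.1006)^2 = 0.0428


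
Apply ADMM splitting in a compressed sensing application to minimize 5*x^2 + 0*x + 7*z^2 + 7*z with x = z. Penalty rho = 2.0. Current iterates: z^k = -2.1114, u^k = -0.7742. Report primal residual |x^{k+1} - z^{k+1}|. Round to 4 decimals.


ADMM iteration with rho = 2.0, z^k = -2.1114, u^k = -0.7742
Step 1: x-update.
Minimize 5*x^2 + 0*x + (2.0/2)*(x + 2.1114 - 0.7742)^2
FOC: (2*5 + 2.0)*x = 0 + 2.0*(-2.1114 + 0.7742)
x^{k+1} = -0.2229
Step 2: z-update.
Minimize 7*z^2 + 7*z + (2.0/2)*(-0.2229 - z - 0.7742)^2
FOC: (2*7 + 2.0)*z = -7 + 2.0*(-0.2229 - 0.7742)
z^{k+1} = -0.5621
Step 3: u-update.
u^{k+1} = -0.7742 - 0.2229 + 0.5621 = -0.4349
Step 4: Primal residual = |-0.2229 + 0.5621| = 0.3393


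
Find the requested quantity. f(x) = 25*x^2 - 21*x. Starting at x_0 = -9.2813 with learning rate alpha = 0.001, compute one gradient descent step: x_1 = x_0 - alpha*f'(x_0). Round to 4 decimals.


We compute the gradient at x_0 and apply the update.
f'(x) = 50*x - 21
f'(-9.2813) = 50*-9.2813 - 21 = -485.065
x_1 = -9.2813 - 0.001*-485.065 = -8.7962


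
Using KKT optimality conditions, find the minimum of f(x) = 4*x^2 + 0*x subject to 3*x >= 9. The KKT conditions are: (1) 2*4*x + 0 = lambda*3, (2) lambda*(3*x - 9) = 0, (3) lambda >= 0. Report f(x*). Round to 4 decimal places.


Step 1: Try lambda = 0 (constraint inactive).
x_unc = 0/(2*4) = 0.0
Check: 3*0.0 = 0.0 < 9 -- violated!
Step 2: Constraint must be active: 3*x = 9
x* = 9/3 = 3.0
lambda = (2*4*3.0 + 0)/3 = 8.0
Step 3: Compute optimal value.
f(x*) = 4*3.0^2 + 0*3.0 = 36.0


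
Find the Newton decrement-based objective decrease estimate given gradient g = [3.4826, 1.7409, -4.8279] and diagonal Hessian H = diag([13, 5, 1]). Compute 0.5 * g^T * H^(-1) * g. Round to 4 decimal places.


Step 1: H is diagonal, so H^(-1) * g = [0.2679, 0.3482, -4.8279].
Step 2: g^T H^(-1) g = sum_i g_i^2 / H_ii
  = (3.4826)^2/13 + (1.7409)^2/5 + (-4.8279)^2/1
  = 0.933 + 0.6061 + 23.3086 = 24.8477
Step 3: Objective decrease = 0.5 * g^T H^(-1) g = 12.4239


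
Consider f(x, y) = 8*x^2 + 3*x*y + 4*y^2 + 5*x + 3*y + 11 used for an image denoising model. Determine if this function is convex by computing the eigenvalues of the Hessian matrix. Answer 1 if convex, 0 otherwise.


The Hessian of f(x,y) = 8*x^2 + 3*x*y + 4*y^2 + 5*x + 3*y + 11 is:
H = [[16, 3], [3, 8]]
Trace = 16 + 8 = 24
Determinant = 16*8 - (3)^2 = 119
Discriminant = (24)^2 - 4*119 = 100.0
Eigenvalues: lambda_1 = 7.0, lambda_2 = 17.0
The function is convex.

1


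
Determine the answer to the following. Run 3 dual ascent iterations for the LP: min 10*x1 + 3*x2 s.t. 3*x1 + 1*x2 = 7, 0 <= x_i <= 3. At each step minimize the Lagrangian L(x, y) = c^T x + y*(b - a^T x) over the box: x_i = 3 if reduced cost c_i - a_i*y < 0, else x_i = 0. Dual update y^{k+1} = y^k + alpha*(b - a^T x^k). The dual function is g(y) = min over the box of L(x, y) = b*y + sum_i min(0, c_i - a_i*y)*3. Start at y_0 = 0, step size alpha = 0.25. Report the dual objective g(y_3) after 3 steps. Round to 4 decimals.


Dual ascent for LP: min 10*x1 + 3*x2, 3*x1 + 1*x2 = 7, 0 <= x_i <= 3
Step 1: y^k = 0.0, reduced costs: (10.0, 3.0)
  x^k = (0.0, 0.0), subgradient = b - a^T x = 7.0
  y^{k+1} = 0.0 + 0.25*7.0 = 1.75
Step 2: y^k = 1.75, reduced costs: (4.75, 1.25)
  x^k = (0.0, 0.0), subgradient = b - a^T x = 7.0
  y^{k+1} = 1.75 + 0.25*7.0 = 3.5
Step 3: y^k = 3.5, reduced costs: (-0.5, -0.5)
  x^k = (3.0, 3.0), subgradient = b - a^T x = -5.0
  y^{k+1} = 3.5 + 0.25*-5.0 = 2.25
Dual objective at y_3 = 2.25: reduced costs (3.25, 0.75), box minimizer x = (0.0, 0.0)
g(y_3) = b*y + (c1 - a1*y)*x1 + (c2 - a2*y)*x2 = 7*2.25 + 3.25*0.0 + 0.75*0.0 = 15.75 + 0.0 + 0.0 = 15.75


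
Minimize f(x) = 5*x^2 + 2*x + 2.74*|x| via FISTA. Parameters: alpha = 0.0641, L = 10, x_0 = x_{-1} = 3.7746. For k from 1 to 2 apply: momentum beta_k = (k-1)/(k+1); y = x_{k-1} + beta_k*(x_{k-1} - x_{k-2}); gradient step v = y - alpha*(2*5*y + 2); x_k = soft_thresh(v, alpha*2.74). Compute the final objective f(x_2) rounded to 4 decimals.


FISTA on f(x) = 5*x^2 + 2*x + 2.74*|x|
L = 10, alpha = 0.0641
Iteration 1: beta = 0.0, y = 3.7746 + 0.0*(3.7746 - 3.7746) = 3.7746
  grad(y) = 39.746, v = y - alpha*grad = 1.2269
  prox(v) = soft_thresh(1.2269, 0.1756) = 1.0512
Iteration 2: beta = 0.3333, y = 1.0512 + 0.3333*(1.0512 - 3.7746) = 0.1435
  grad(y) = 3.4346, v = y - alpha*grad = -0.0767
  prox(v) = soft_thresh(-0.0767, 0.1756) = 0.0
f(x_2) = 5*0.0^2 + 2*0.0 + 2.74*|0.0| = 0.0


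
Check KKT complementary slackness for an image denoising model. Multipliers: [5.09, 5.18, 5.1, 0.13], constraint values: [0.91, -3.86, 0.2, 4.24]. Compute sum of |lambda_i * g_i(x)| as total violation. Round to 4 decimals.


KKT complementary slackness check:
lambda_1 * g_1 = 5.09 * 0.91 = 4.6319
lambda_2 * g_2 = 5.18 * -3.86 = -19.9948
lambda_3 * g_3 = 5.1 * 0.2 = 1.02
lambda_4 * g_4 = 0.13 * 4.24 = 0.5512
Total violation = 4.6319 + 19.9948 + 1.02 + 0.5512 = 26.1979


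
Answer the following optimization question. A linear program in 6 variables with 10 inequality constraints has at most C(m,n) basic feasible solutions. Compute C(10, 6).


Each vertex corresponds to some choice of n active constraints out of m, so the number of vertices is at most C(m, n) = m! / (n!(m-n)!).
m = 10, n = 6
Numerator: 10 * 9 * 8 * 7 * 6 * 5
Denominator: 6! = 720
C(10, 6) = 210


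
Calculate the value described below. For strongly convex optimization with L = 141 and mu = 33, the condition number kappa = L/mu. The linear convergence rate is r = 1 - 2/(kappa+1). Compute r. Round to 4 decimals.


Step 1: Compute the condition number.
kappa = L/mu = 141/33 = 4.2727
Step 2: Compute the convergence rate.
r = 1 - 2/(kappa + 1) = 1 - 2*mu/(L + mu) = (L - mu)/(L + mu) = 108/174 = 0.6207


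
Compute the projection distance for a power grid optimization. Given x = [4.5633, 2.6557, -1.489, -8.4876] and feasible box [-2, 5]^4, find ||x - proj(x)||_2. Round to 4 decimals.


Project each component onto [-2, 5].
clip(4.5633) = 4.5633, clip(2.6557) = 2.6557, clip(-1.489) = -1.489, clip(-8.4876) = -2.0
Projection = [4.5633, 2.6557, -1.489, -2.0]
Squared diffs: [0.0, 0.0, 0.0, 42.089]
Distance = sqrt(42.089) = 6.4876


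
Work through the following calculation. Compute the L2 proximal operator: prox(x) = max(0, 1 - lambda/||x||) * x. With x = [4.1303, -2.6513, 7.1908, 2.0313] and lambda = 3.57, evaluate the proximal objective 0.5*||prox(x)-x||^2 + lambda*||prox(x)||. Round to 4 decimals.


Step 1: Compute ||x||.
||x|| = 8.9399
Step 2: Compute scaling factor.
scale = max(0, 1 - 3.57/8.9399) = 0.6007
Step 3: prox(x) = [2.4809, -1.5926, 4.3193, 1.2201]
||prox(x)|| = 5.3699
Step 4: Proximal objective.
0.5*||prox-x||^2 = 6.3725
lambda*||prox|| = 19.1705
Total = 25.5431


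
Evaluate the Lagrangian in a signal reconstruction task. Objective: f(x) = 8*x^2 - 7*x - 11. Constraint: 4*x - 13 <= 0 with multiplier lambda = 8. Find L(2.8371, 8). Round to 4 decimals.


Step 1: Evaluate f(x).
f(2.8371) = 8*2.8371^2 - 7*2.8371 - 11 = 33.5334
Step 2: Evaluate g(x).
g(2.8371) = 4*2.8371 - 13 = -1.6516
Step 3: Compute Lagrangian.
L = 33.5334 + 8*-1.6516 = 20.3206


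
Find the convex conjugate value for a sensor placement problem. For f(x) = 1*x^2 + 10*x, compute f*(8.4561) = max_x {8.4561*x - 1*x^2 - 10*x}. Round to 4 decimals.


f*(y) = sup_x {y*x - a*x^2 - b*x} = sup_x {(y-b)*x - a*x^2}
FOC: (y - b) - 2a*x = 0 => x* = (y - b)/(2a)
x* = (8.4561 - 10)/(2*1) = -0.772
f*(8.4561) = (y-b)^2/(4a) = (8.4561 - 10)^2/(4*1)
= 2.3836/4 = 0.5959


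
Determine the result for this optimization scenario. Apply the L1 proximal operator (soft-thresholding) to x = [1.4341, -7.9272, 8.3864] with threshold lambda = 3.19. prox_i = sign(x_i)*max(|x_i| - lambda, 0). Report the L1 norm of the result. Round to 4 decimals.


Soft-thresholding with lambda = 3.19:
prox(1.4341) = sign(1.4341)*max(|1.4341| - 3.19, 0) = 0.0
prox(-7.9272) = sign(-7.9272)*max(|-7.9272| - 3.19, 0) = -4.7372
prox(8.3864) = sign(8.3864)*max(|8.3864| - 3.19, 0) = 5.1964
prox(x) = [0.0, -4.7372, 5.1964]
||prox(x)||_1 = 0.0 + 4.7372 + 5.1964 = 9.9336


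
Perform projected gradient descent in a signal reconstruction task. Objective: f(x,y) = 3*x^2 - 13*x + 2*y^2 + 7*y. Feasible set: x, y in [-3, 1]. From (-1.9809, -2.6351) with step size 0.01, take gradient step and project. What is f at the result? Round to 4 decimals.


Step 1: Compute gradient at (-1.9809, -2.6351).
grad_x = 2*3*-1.9809 - 13 = -24.8854
grad_y = 2*2*-2.6351 + 7 = -3.5404
Step 2: Gradient step.
x_raw = -1.9809 - 0.01*-24.8854 = -1.732
y_raw = -2.6351 - 0.01*-3.5404 = -2.5997
Step 3: Project onto [-3, 1].
x_proj = clip(-1.732) = -1.732
y_proj = clip(-2.5997) = -2.5997
Step 4: Evaluate f.
f(-1.732, -2.5997) = 26.8355


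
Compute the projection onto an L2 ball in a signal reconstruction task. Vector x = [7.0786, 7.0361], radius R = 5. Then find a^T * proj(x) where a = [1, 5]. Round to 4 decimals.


Step 1: Compute ||x|| (intermediates to 6 decimals).
||x|| = sqrt(7.0786^2 + 7.0361^2) = 9.980645
Step 2: Project.
Since ||x|| > R, scale = R/||x|| = 5/9.980645 = 0.50097, proj(x) = scale * x
proj(x) = [3.546166, 3.524875]
Step 3: Dot product.
a^T * proj(x) = 1*3.546166 + 5*3.524875 = 21.1705


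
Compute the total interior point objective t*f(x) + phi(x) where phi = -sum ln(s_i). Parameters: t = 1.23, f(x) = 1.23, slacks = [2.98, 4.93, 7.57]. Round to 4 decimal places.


Step 1: Compute log-barrier.
ln values: [1.0919, 1.5953, 2.0242]
phi = -(1.0919 + 1.5953 + 2.0242) = -4.7115
Step 2: Compute augmented objective.
t*f(x) = 1.23*1.23 = 1.5129
Total = 1.5129 - 4.7115 = -3.1986


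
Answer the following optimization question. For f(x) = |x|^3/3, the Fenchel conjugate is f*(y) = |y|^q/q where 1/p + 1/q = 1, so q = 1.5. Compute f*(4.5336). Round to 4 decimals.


The conjugate exponent q satisfies 1/p + 1/q = 1.
p = 3, so q = 3/(3 - 1) = 1.5
|y|^q = 4.5336^1.5 = 9.6531
f*(4.5336) = 9.6531 / 1.5 = 6.4354


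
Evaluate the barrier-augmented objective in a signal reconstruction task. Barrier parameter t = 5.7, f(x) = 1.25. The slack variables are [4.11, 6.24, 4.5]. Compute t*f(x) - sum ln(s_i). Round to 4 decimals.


Step 1: Compute log-barrier.
ln values: [1.4134, 1.831, 1.5041]
phi = -(1.4134 + 1.831 + 1.5041) = -4.7485
Step 2: Compute augmented objective.
t*f(x) = 5.7*1.25 = 7.125
Total = 7.125 - 4.7485 = 2.3765


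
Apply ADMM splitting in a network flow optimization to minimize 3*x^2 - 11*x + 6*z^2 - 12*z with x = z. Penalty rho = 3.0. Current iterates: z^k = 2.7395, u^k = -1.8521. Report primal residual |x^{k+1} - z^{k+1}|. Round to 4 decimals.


ADMM iteration with rho = 3.0, z^k = 2.7395, u^k = -1.8521
Step 1: x-update.
Minimize 3*x^2 - 11*x + (3.0/2)*(x - 2.7395 - 1.8521)^2
FOC: (2*3 + 3.0)*x = 11 + 3.0*(2.7395 + 1.8521)
x^{k+1} = 2.7528
Step 2: z-update.
Minimize 6*z^2 - 12*z + (3.0/2)*(2.7528 - z - 1.8521)^2
FOC: (2*6 + 3.0)*z = 12 + 3.0*(2.7528 - 1.8521)
z^{k+1} = 0.9801
Step 3: u-update.
u^{k+1} = -1.8521 + 2.7528 - 0.9801 = -0.0795
Step 4: Primal residual = |2.7528 - 0.9801| = 1.7726


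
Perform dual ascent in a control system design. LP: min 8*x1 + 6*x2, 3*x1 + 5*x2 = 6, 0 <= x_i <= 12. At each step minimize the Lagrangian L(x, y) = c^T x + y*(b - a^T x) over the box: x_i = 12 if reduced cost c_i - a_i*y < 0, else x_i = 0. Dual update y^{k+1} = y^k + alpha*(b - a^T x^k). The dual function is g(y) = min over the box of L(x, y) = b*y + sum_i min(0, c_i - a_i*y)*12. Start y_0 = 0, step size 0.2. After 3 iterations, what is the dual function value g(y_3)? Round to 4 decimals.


Dual ascent for LP: min 8*x1 + 6*x2, 3*x1 + 5*x2 = 6, 0 <= x_i <= 12
Step 1: y^k = 0.0, reduced costs: (8.0, 6.0)
  x^k = (0.0, 0.0), subgradient = b - a^T x = 6.0
  y^{k+1} = 0.0 + 0.2*6.0 = 1.2
Step 2: y^k = 1.2, reduced costs: (4.4, 0.0)
  x^k = (0.0, 0.0), subgradient = b - a^T x = 6.0
  y^{k+1} = 1.2 + 0.2*6.0 = 2.4
Step 3: y^k = 2.4, reduced costs: (0.8, -6.0)
  x^k = (0.0, 12.0), subgradient = b - a^T x = -54.0
  y^{k+1} = 2.4 + 0.2*-54.0 = -8.4
Dual objective at y_3 = -8.4: reduced costs (33.2, 48.0), box minimizer x = (0.0, 0.0)
g(y_3) = b*y + (c1 - a1*y)*x1 + (c2 - a2*y)*x2 = 6*(-8.4) + 33.2*0.0 + 48.0*0.0 = -50.4 + 0.0 + 0.0 = -50.4


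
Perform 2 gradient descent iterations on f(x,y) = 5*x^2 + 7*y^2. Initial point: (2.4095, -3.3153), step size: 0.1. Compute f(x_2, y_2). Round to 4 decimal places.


Gradient descent on f(x,y) = 5*x^2 + 7*y^2.
Starting point: (2.4095, -3.3153), alpha = 0.1
Step 1: grad_x = 2*5*2.4095 = 24.095, grad_y = 2*7*-3.3153 = -46.4142
  x_1 = 2.4095 - 0.1*24.095 = 0.0
  y_1 = -3.3153 - 0.1*-46.4142 = 1.3261
Step 2: grad_x = 2*5*0.0 = 0.0, grad_y = 2*7*1.3261 = 18.5657
  x_2 = 0.0 - 0.1*0.0 = 0.0
  y_2 = 1.3261 - 0.1*18.5657 = -0.5304
f(0.0, -0.5304) = 5*0.0^2 + 7*(-0.5304)^2 = 1.9696


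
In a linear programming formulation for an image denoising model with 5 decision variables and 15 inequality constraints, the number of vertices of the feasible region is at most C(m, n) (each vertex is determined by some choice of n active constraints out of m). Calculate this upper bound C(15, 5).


Each vertex corresponds to some choice of n active constraints out of m, so the number of vertices is at most C(m, n) = m! / (n!(m-n)!).
m = 15, n = 5
Numerator: 15 * 14 * 13 * 12 * 11
Denominator: 5! = 120
C(15, 5) = 3003


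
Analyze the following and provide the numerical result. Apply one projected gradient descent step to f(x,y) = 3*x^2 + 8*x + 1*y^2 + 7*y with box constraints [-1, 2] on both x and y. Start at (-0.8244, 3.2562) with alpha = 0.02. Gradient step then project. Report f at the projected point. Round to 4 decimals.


Step 1: Compute gradient at (-0.8244, 3.2562).
grad_x = 2*3*-0.8244 + 8 = 3.0536
grad_y = 2*1*3.2562 + 7 = 13.5124
Step 2: Gradient step.
x_raw = -0.8244 - 0.02*3.0536 = -0.8855
y_raw = 3.2562 - 0.02*13.5124 = 2.986
Step 3: Project onto [-1, 2].
x_proj = clip(-0.8855) = -0.8855
y_proj = clip(2.986) = 2.0
Step 4: Evaluate f.
f(-0.8855, 2.0) = 13.2684


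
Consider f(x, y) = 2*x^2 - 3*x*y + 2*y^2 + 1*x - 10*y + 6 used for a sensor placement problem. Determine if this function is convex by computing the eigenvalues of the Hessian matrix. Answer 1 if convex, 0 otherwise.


The Hessian of f(x,y) = 2*x^2 - 3*x*y + 2*y^2 + 1*x - 10*y + 6 is:
H = [[4, -3], [-3, 4]]
Trace = 4 + 4 = 8
Determinant = 4*4 - (-3)^2 = 7
Discriminant = (8)^2 - 4*7 = 36.0
Eigenvalues: lambda_1 = 1.0, lambda_2 = 7.0
The function is convex.

1


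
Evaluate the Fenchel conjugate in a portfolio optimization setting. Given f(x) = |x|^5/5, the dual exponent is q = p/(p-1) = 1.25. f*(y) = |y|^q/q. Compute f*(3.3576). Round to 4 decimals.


The conjugate exponent q satisfies 1/p + 1/q = 1.
p = 5, so q = 5/(5 - 1) = 1.25
|y|^q = 3.3576^1.25 = 4.545
f*(3.3576) = 4.545 / 1.25 = 3.636


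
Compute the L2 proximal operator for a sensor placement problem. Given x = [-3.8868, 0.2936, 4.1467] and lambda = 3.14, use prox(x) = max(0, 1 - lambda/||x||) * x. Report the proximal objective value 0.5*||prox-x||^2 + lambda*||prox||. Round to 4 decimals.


Step 1: Compute ||x||.
||x|| = 5.6911
Step 2: Compute scaling factor.
scale = max(0, 1 - 3.14/5.6911) = 0.4483
Step 3: prox(x) = [-1.7423, 0.1316, 1.8588]
||prox(x)|| = 2.5511
Step 4: Proximal objective.
0.5*||prox-x||^2 = 4.9298
lambda*||prox|| = 8.0105
Total = 12.9402


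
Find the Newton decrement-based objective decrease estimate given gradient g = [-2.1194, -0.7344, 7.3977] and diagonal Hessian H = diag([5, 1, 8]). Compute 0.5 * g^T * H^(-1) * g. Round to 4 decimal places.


Step 1: H is diagonal, so H^(-1) * g = [-0.4239, -0.7344, 0.9247].
Step 2: g^T H^(-1) g = sum_i g_i^2 / H_ii
  = (-2.1194)^2/5 + (-0.7344)^2/1 + (7.3977)^2/8
  = 0.8984 + 0.5393 + 6.8407 = 8.2785
Step 3: Objective decrease = 0.5 * g^T H^(-1) g = 4.1392


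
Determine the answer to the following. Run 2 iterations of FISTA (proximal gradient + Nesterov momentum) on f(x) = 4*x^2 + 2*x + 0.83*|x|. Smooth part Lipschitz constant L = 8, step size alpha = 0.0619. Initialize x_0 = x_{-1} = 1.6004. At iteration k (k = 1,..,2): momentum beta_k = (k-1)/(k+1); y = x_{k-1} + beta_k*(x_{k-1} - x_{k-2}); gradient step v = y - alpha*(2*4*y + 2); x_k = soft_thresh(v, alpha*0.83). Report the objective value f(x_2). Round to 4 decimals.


FISTA on f(x) = 4*x^2 + 2*x + 0.83*|x|
L = 8, alpha = 0.0619
Iteration 1: beta = 0.0, y = 1.6004 + 0.0*(1.6004 - 1.6004) = 1.6004
  grad(y) = 14.8032, v = y - alpha*grad = 0.6841
  prox(v) = soft_thresh(0.6841, 0.0514) = 0.6327
Iteration 2: beta = 0.3333, y = 0.6327 + 0.3333*(0.6327 - 1.6004) = 0.3101
  grad(y) = 4.4811, v = y - alpha*grad = 0.0328
  prox(v) = soft_thresh(0.0328, 0.0514) = 0.0
f(x_2) = 4*0.0^2 + 2*0.0 + 0.83*|0.0| = 0.0


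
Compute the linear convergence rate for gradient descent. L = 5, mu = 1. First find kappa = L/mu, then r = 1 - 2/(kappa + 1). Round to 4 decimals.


Step 1: Compute the condition number.
kappa = L/mu = 5/1 = 5.0
Step 2: Compute the convergence rate.
r = 1 - 2/(kappa + 1) = 1 - 2*mu/(L + mu) = (L - mu)/(L + mu) = 4/6 = 0.6667


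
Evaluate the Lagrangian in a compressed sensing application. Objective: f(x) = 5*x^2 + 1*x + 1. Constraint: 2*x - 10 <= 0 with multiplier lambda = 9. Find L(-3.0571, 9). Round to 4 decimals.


Step 1: Evaluate f(x).
f(-3.0571) = 5*(-3.0571)^2 + 1*(-3.0571) + 1 = 44.6722
Step 2: Evaluate g(x).
g(-3.0571) = 2*-3.0571 - 10 = -16.1142
Step 3: Compute Lagrangian.
L = 44.6722 + 9*-16.1142 = -100.3556


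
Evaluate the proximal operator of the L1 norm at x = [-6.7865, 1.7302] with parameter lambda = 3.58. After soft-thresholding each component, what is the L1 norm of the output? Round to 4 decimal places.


Soft-thresholding with lambda = 3.58:
prox(-6.7865) = sign(-6.7865)*max(|-6.7865| - 3.58, 0) = -3.2065
prox(1.7302) = sign(1.7302)*max(|1.7302| - 3.58, 0) = 0.0
prox(x) = [-3.2065, 0.0]
||prox(x)||_1 = 3.2065 + 0.0 = 3.2065
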